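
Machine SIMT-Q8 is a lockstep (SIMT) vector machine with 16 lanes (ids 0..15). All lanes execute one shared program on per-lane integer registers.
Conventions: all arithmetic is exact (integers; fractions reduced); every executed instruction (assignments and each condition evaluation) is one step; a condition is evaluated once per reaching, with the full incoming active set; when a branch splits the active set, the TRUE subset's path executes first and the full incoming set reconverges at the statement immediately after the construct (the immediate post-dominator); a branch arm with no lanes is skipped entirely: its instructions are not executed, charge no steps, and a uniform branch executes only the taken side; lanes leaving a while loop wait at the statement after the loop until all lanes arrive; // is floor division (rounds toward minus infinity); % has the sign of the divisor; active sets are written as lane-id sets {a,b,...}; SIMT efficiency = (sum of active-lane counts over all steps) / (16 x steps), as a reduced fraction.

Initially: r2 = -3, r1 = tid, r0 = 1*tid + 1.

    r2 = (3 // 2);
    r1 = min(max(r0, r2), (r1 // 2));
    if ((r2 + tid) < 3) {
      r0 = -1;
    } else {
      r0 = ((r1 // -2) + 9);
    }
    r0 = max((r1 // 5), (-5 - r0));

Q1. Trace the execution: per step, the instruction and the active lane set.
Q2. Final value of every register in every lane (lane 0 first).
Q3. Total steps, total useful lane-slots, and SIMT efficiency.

step 0: r2 <- (3 // 2)               {0,1,2,3,4,5,6,7,8,9,10,11,12,13,14,15}
step 1: r1 <- min(max(r0, r2), (r1 // 2)) {0,1,2,3,4,5,6,7,8,9,10,11,12,13,14,15}
step 2: eval ((r2 + tid) < 3)        {0,1,2,3,4,5,6,7,8,9,10,11,12,13,14,15}
step 3: r0 <- -1                     {0,1}
step 4: r0 <- ((r1 // -2) + 9)       {2,3,4,5,6,7,8,9,10,11,12,13,14,15}
step 5: r0 <- max((r1 // 5), (-5 - r0)) {0,1,2,3,4,5,6,7,8,9,10,11,12,13,14,15}

Answer: 6 steps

r2: 1,1,1,1,1,1,1,1,1,1,1,1,1,1,1,1
r1: 0,0,1,1,2,2,3,3,4,4,5,5,6,6,7,7
r0: 0,0,0,0,0,0,0,0,0,0,1,1,1,1,1,1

steps = 6; useful = 80; efficiency = 80/96 = 5/6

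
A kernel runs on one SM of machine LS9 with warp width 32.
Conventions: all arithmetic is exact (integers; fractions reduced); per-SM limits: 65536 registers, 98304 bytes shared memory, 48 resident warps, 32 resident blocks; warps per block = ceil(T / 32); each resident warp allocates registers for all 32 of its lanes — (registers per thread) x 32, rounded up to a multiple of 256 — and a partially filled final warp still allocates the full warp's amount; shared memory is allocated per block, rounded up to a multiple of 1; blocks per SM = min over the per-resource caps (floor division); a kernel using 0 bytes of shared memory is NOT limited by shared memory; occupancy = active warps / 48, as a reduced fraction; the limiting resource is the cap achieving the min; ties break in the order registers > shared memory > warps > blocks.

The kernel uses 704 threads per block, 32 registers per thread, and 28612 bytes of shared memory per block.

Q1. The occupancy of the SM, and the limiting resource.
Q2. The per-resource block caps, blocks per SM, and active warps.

Answer: occupancy 11/12, limited by registers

registers: 2 blocks
shared memory: 3 blocks
warps: 2 blocks
blocks: 32 blocks

Answer: 2 blocks, 44 active warps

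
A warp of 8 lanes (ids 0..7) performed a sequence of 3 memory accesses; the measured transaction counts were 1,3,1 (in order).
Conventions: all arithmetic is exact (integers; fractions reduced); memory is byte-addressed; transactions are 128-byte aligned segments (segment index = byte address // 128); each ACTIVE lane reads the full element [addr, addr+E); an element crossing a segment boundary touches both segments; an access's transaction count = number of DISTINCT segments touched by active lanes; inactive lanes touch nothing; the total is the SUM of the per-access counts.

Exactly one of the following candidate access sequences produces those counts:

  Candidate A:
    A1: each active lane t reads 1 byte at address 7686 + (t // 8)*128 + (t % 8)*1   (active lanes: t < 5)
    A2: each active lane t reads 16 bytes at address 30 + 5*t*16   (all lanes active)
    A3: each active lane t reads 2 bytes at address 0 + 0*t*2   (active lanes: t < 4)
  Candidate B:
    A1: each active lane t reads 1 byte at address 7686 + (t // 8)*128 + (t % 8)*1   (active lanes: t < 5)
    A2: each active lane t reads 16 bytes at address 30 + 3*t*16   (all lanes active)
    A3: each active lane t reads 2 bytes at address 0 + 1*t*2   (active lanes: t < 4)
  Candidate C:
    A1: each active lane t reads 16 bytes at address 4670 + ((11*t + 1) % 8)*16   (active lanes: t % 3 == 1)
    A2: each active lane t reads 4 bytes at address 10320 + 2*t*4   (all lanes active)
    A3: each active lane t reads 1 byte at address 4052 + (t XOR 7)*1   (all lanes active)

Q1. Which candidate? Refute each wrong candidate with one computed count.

A: A2 gives 5 transactions, not 3
C: A1 gives 2 transactions, not 1
B: all counts match (1,3,1)

Answer: B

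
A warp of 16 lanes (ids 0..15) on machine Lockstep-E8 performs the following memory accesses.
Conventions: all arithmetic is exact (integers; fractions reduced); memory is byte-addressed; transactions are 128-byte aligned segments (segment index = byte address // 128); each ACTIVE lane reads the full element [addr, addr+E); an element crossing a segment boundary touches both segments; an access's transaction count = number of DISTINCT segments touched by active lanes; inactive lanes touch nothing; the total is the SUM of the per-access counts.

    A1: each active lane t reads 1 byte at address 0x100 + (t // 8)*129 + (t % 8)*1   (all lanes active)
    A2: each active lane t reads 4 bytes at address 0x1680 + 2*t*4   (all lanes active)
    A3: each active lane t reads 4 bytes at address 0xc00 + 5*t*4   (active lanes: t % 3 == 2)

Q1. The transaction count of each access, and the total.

A1: 2 transactions
A2: 1 transaction
A3: 3 transactions

Answer: 2,1,3; total 6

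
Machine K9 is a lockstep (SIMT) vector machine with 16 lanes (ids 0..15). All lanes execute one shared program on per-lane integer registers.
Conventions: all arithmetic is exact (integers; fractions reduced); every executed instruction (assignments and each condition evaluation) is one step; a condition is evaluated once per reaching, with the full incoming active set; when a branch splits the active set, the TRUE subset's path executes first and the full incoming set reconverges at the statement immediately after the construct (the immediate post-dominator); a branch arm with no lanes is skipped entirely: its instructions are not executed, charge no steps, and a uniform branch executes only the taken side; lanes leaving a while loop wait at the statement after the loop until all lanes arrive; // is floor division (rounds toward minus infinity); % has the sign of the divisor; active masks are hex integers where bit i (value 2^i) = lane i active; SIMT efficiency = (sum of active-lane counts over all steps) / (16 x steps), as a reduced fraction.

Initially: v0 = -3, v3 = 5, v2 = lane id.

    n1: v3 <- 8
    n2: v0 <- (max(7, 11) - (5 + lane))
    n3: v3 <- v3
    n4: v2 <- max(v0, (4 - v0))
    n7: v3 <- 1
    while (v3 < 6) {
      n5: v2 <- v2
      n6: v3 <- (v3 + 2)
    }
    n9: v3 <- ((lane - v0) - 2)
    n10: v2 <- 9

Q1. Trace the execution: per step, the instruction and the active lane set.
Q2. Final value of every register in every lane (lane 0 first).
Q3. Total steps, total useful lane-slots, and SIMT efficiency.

step 0: v3 <- 8                      0xffff
step 1: v0 <- (max(7, 11) - (5 + lane)) 0xffff
step 2: v3 <- v3                     0xffff
step 3: v2 <- max(v0, (4 - v0))      0xffff
step 4: v3 <- 1                      0xffff
step 5: eval (v3 < 6)                0xffff
step 6: v2 <- v2                     0xffff
step 7: v3 <- (v3 + 2)               0xffff
step 8: eval (v3 < 6)                0xffff
step 9: v2 <- v2                     0xffff
step 10: v3 <- (v3 + 2)               0xffff
step 11: eval (v3 < 6)                0xffff
step 12: v2 <- v2                     0xffff
step 13: v3 <- (v3 + 2)               0xffff
step 14: eval (v3 < 6)                0xffff
step 15: v3 <- ((lane - v0) - 2)      0xffff
step 16: v2 <- 9                      0xffff

Answer: 17 steps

v0: 6,5,4,3,2,1,0,-1,-2,-3,-4,-5,-6,-7,-8,-9
v3: -8,-6,-4,-2,0,2,4,6,8,10,12,14,16,18,20,22
v2: 9,9,9,9,9,9,9,9,9,9,9,9,9,9,9,9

steps = 17; useful = 272; efficiency = 272/272 = 1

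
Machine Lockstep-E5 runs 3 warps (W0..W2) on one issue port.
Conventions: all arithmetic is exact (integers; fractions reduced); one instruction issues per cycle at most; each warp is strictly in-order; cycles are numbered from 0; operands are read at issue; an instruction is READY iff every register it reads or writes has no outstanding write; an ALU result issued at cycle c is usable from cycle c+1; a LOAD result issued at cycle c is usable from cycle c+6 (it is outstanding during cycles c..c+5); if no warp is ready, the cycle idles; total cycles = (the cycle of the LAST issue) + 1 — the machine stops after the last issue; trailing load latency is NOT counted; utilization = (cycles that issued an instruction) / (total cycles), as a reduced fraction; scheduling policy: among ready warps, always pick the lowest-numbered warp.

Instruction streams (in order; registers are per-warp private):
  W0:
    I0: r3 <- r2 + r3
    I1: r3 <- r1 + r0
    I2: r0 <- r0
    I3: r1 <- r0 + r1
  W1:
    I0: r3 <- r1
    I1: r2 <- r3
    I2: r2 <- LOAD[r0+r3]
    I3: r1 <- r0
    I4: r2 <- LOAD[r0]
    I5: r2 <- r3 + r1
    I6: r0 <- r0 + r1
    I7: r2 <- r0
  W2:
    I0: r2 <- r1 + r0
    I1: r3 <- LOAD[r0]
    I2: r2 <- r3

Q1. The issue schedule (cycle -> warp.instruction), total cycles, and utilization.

cycle 0: W0.I0
cycle 1: W0.I1
cycle 2: W0.I2
cycle 3: W0.I3
cycle 4: W1.I0
cycle 5: W1.I1
cycle 6: W1.I2
cycle 7: W1.I3
cycle 8: W2.I0
cycle 9: W2.I1
cycle 10: idle
cycle 11: idle
cycle 12: W1.I4
cycle 13: idle
cycle 14: idle
cycle 15: W2.I2
cycle 16: idle
cycle 17: idle
cycle 18: W1.I5
cycle 19: W1.I6
cycle 20: W1.I7

Answer: 21 cycles, utilization 5/7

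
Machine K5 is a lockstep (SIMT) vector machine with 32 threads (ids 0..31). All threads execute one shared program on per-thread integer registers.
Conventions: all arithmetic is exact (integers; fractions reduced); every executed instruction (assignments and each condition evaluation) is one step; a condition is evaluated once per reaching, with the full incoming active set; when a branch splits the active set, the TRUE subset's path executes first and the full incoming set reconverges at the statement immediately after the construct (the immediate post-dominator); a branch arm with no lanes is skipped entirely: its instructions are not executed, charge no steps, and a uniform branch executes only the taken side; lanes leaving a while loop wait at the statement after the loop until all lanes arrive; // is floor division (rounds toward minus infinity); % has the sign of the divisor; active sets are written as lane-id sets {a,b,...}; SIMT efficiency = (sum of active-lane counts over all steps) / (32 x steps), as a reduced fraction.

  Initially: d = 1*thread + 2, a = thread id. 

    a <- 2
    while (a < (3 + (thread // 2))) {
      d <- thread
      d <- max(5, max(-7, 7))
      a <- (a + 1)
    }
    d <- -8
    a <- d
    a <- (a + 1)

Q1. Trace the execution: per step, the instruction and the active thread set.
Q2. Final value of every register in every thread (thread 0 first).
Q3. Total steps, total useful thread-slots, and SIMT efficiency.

step 0: a <- 2                       {0,1,2,3,4,5,6,7,8,9,10,11,12,13,14,15,16,17,18,19,20,21,22,23,24,25,26,27,28,29,30,31}
step 1: eval (a < (3 + (thread // 2))) {0,1,2,3,4,5,6,7,8,9,10,11,12,13,14,15,16,17,18,19,20,21,22,23,24,25,26,27,28,29,30,31}
step 2: d <- thread                  {0,1,2,3,4,5,6,7,8,9,10,11,12,13,14,15,16,17,18,19,20,21,22,23,24,25,26,27,28,29,30,31}
step 3: d <- max(5, max(-7, 7))      {0,1,2,3,4,5,6,7,8,9,10,11,12,13,14,15,16,17,18,19,20,21,22,23,24,25,26,27,28,29,30,31}
step 4: a <- (a + 1)                 {0,1,2,3,4,5,6,7,8,9,10,11,12,13,14,15,16,17,18,19,20,21,22,23,24,25,26,27,28,29,30,31}
step 5: eval (a < (3 + (thread // 2))) {0,1,2,3,4,5,6,7,8,9,10,11,12,13,14,15,16,17,18,19,20,21,22,23,24,25,26,27,28,29,30,31}
step 6: d <- thread                  {2,3,4,5,6,7,8,9,10,11,12,13,14,15,16,17,18,19,20,21,22,23,24,25,26,27,28,29,30,31}
step 7: d <- max(5, max(-7, 7))      {2,3,4,5,6,7,8,9,10,11,12,13,14,15,16,17,18,19,20,21,22,23,24,25,26,27,28,29,30,31}
step 8: a <- (a + 1)                 {2,3,4,5,6,7,8,9,10,11,12,13,14,15,16,17,18,19,20,21,22,23,24,25,26,27,28,29,30,31}
step 9: eval (a < (3 + (thread // 2))) {2,3,4,5,6,7,8,9,10,11,12,13,14,15,16,17,18,19,20,21,22,23,24,25,26,27,28,29,30,31}
step 10: d <- thread                  {4,5,6,7,8,9,10,11,12,13,14,15,16,17,18,19,20,21,22,23,24,25,26,27,28,29,30,31}
step 11: d <- max(5, max(-7, 7))      {4,5,6,7,8,9,10,11,12,13,14,15,16,17,18,19,20,21,22,23,24,25,26,27,28,29,30,31}
step 12: a <- (a + 1)                 {4,5,6,7,8,9,10,11,12,13,14,15,16,17,18,19,20,21,22,23,24,25,26,27,28,29,30,31}
step 13: eval (a < (3 + (thread // 2))) {4,5,6,7,8,9,10,11,12,13,14,15,16,17,18,19,20,21,22,23,24,25,26,27,28,29,30,31}
step 14: d <- thread                  {6,7,8,9,10,11,12,13,14,15,16,17,18,19,20,21,22,23,24,25,26,27,28,29,30,31}
step 15: d <- max(5, max(-7, 7))      {6,7,8,9,10,11,12,13,14,15,16,17,18,19,20,21,22,23,24,25,26,27,28,29,30,31}
step 16: a <- (a + 1)                 {6,7,8,9,10,11,12,13,14,15,16,17,18,19,20,21,22,23,24,25,26,27,28,29,30,31}
step 17: eval (a < (3 + (thread // 2))) {6,7,8,9,10,11,12,13,14,15,16,17,18,19,20,21,22,23,24,25,26,27,28,29,30,31}
step 18: d <- thread                  {8,9,10,11,12,13,14,15,16,17,18,19,20,21,22,23,24,25,26,27,28,29,30,31}
step 19: d <- max(5, max(-7, 7))      {8,9,10,11,12,13,14,15,16,17,18,19,20,21,22,23,24,25,26,27,28,29,30,31}
step 20: a <- (a + 1)                 {8,9,10,11,12,13,14,15,16,17,18,19,20,21,22,23,24,25,26,27,28,29,30,31}
step 21: eval (a < (3 + (thread // 2))) {8,9,10,11,12,13,14,15,16,17,18,19,20,21,22,23,24,25,26,27,28,29,30,31}
step 22: d <- thread                  {10,11,12,13,14,15,16,17,18,19,20,21,22,23,24,25,26,27,28,29,30,31}
step 23: d <- max(5, max(-7, 7))      {10,11,12,13,14,15,16,17,18,19,20,21,22,23,24,25,26,27,28,29,30,31}
step 24: a <- (a + 1)                 {10,11,12,13,14,15,16,17,18,19,20,21,22,23,24,25,26,27,28,29,30,31}
step 25: eval (a < (3 + (thread // 2))) {10,11,12,13,14,15,16,17,18,19,20,21,22,23,24,25,26,27,28,29,30,31}
step 26: d <- thread                  {12,13,14,15,16,17,18,19,20,21,22,23,24,25,26,27,28,29,30,31}
step 27: d <- max(5, max(-7, 7))      {12,13,14,15,16,17,18,19,20,21,22,23,24,25,26,27,28,29,30,31}
step 28: a <- (a + 1)                 {12,13,14,15,16,17,18,19,20,21,22,23,24,25,26,27,28,29,30,31}
step 29: eval (a < (3 + (thread // 2))) {12,13,14,15,16,17,18,19,20,21,22,23,24,25,26,27,28,29,30,31}
step 30: d <- thread                  {14,15,16,17,18,19,20,21,22,23,24,25,26,27,28,29,30,31}
step 31: d <- max(5, max(-7, 7))      {14,15,16,17,18,19,20,21,22,23,24,25,26,27,28,29,30,31}
step 32: a <- (a + 1)                 {14,15,16,17,18,19,20,21,22,23,24,25,26,27,28,29,30,31}
step 33: eval (a < (3 + (thread // 2))) {14,15,16,17,18,19,20,21,22,23,24,25,26,27,28,29,30,31}
step 34: d <- thread                  {16,17,18,19,20,21,22,23,24,25,26,27,28,29,30,31}
step 35: d <- max(5, max(-7, 7))      {16,17,18,19,20,21,22,23,24,25,26,27,28,29,30,31}
step 36: a <- (a + 1)                 {16,17,18,19,20,21,22,23,24,25,26,27,28,29,30,31}
step 37: eval (a < (3 + (thread // 2))) {16,17,18,19,20,21,22,23,24,25,26,27,28,29,30,31}
step 38: d <- thread                  {18,19,20,21,22,23,24,25,26,27,28,29,30,31}
step 39: d <- max(5, max(-7, 7))      {18,19,20,21,22,23,24,25,26,27,28,29,30,31}
step 40: a <- (a + 1)                 {18,19,20,21,22,23,24,25,26,27,28,29,30,31}
step 41: eval (a < (3 + (thread // 2))) {18,19,20,21,22,23,24,25,26,27,28,29,30,31}
step 42: d <- thread                  {20,21,22,23,24,25,26,27,28,29,30,31}
step 43: d <- max(5, max(-7, 7))      {20,21,22,23,24,25,26,27,28,29,30,31}
step 44: a <- (a + 1)                 {20,21,22,23,24,25,26,27,28,29,30,31}
step 45: eval (a < (3 + (thread // 2))) {20,21,22,23,24,25,26,27,28,29,30,31}
step 46: d <- thread                  {22,23,24,25,26,27,28,29,30,31}
step 47: d <- max(5, max(-7, 7))      {22,23,24,25,26,27,28,29,30,31}
step 48: a <- (a + 1)                 {22,23,24,25,26,27,28,29,30,31}
step 49: eval (a < (3 + (thread // 2))) {22,23,24,25,26,27,28,29,30,31}
step 50: d <- thread                  {24,25,26,27,28,29,30,31}
step 51: d <- max(5, max(-7, 7))      {24,25,26,27,28,29,30,31}
step 52: a <- (a + 1)                 {24,25,26,27,28,29,30,31}
step 53: eval (a < (3 + (thread // 2))) {24,25,26,27,28,29,30,31}
step 54: d <- thread                  {26,27,28,29,30,31}
step 55: d <- max(5, max(-7, 7))      {26,27,28,29,30,31}
step 56: a <- (a + 1)                 {26,27,28,29,30,31}
step 57: eval (a < (3 + (thread // 2))) {26,27,28,29,30,31}
step 58: d <- thread                  {28,29,30,31}
step 59: d <- max(5, max(-7, 7))      {28,29,30,31}
step 60: a <- (a + 1)                 {28,29,30,31}
step 61: eval (a < (3 + (thread // 2))) {28,29,30,31}
step 62: d <- thread                  {30,31}
step 63: d <- max(5, max(-7, 7))      {30,31}
step 64: a <- (a + 1)                 {30,31}
step 65: eval (a < (3 + (thread // 2))) {30,31}
step 66: d <- -8                      {0,1,2,3,4,5,6,7,8,9,10,11,12,13,14,15,16,17,18,19,20,21,22,23,24,25,26,27,28,29,30,31}
step 67: a <- d                       {0,1,2,3,4,5,6,7,8,9,10,11,12,13,14,15,16,17,18,19,20,21,22,23,24,25,26,27,28,29,30,31}
step 68: a <- (a + 1)                 {0,1,2,3,4,5,6,7,8,9,10,11,12,13,14,15,16,17,18,19,20,21,22,23,24,25,26,27,28,29,30,31}

Answer: 69 steps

d: -8,-8,-8,-8,-8,-8,-8,-8,-8,-8,-8,-8,-8,-8,-8,-8,-8,-8,-8,-8,-8,-8,-8,-8,-8,-8,-8,-8,-8,-8,-8,-8
a: -7,-7,-7,-7,-7,-7,-7,-7,-7,-7,-7,-7,-7,-7,-7,-7,-7,-7,-7,-7,-7,-7,-7,-7,-7,-7,-7,-7,-7,-7,-7,-7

steps = 69; useful = 1248; efficiency = 1248/2208 = 13/23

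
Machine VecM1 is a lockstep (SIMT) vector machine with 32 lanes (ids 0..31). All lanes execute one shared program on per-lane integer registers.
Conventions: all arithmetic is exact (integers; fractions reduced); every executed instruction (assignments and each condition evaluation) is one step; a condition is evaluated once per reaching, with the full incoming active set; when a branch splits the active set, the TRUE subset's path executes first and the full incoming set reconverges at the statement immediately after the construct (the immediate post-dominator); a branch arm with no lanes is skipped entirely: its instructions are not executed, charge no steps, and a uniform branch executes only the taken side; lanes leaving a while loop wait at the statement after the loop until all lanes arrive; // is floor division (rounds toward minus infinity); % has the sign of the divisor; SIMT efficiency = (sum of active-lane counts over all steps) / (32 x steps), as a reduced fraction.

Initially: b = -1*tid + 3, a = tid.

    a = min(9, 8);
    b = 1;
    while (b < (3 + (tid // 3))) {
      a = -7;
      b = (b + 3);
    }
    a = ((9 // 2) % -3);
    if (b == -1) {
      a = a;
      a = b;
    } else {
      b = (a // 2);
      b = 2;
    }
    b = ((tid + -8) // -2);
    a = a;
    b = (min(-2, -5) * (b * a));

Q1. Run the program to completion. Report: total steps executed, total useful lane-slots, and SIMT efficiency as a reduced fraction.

Answer: 22 steps, 569 useful, 569/704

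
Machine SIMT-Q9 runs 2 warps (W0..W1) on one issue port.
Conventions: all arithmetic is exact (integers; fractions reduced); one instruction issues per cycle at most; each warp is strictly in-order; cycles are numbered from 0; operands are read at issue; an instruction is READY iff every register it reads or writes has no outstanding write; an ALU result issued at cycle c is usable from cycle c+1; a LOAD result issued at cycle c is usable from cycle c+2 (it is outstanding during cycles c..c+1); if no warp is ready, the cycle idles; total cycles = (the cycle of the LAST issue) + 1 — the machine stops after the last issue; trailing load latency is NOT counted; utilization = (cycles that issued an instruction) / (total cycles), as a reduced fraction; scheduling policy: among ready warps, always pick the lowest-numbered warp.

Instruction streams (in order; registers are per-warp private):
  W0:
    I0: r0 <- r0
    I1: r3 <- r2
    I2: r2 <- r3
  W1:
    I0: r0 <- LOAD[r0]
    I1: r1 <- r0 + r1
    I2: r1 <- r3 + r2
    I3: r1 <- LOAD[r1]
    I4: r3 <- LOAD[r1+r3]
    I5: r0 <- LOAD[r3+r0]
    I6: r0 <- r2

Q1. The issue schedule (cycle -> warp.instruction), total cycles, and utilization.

cycle 0: W0.I0
cycle 1: W0.I1
cycle 2: W0.I2
cycle 3: W1.I0
cycle 4: idle
cycle 5: W1.I1
cycle 6: W1.I2
cycle 7: W1.I3
cycle 8: idle
cycle 9: W1.I4
cycle 10: idle
cycle 11: W1.I5
cycle 12: idle
cycle 13: W1.I6

Answer: 14 cycles, utilization 5/7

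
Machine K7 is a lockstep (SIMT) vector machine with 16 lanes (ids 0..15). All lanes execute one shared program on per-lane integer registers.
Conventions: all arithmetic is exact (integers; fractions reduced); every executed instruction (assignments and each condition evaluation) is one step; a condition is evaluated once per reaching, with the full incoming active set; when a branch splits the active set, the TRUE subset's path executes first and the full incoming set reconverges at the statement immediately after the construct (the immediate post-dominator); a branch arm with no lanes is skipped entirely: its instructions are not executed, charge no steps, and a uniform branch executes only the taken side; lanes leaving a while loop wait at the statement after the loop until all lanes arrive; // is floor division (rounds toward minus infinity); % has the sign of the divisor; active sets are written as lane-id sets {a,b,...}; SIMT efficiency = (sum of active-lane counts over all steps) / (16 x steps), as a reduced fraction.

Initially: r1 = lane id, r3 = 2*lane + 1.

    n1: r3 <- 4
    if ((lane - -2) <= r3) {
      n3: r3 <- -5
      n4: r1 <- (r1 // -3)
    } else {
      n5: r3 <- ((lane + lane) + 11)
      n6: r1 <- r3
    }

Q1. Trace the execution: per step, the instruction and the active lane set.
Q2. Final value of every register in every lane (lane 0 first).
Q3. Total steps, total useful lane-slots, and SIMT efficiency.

step 0: r3 <- 4                      {0,1,2,3,4,5,6,7,8,9,10,11,12,13,14,15}
step 1: eval ((lane - -2) <= r3)     {0,1,2,3,4,5,6,7,8,9,10,11,12,13,14,15}
step 2: r3 <- -5                     {0,1,2}
step 3: r1 <- (r1 // -3)             {0,1,2}
step 4: r3 <- ((lane + lane) + 11)   {3,4,5,6,7,8,9,10,11,12,13,14,15}
step 5: r1 <- r3                     {3,4,5,6,7,8,9,10,11,12,13,14,15}

Answer: 6 steps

r1: 0,-1,-1,17,19,21,23,25,27,29,31,33,35,37,39,41
r3: -5,-5,-5,17,19,21,23,25,27,29,31,33,35,37,39,41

steps = 6; useful = 64; efficiency = 64/96 = 2/3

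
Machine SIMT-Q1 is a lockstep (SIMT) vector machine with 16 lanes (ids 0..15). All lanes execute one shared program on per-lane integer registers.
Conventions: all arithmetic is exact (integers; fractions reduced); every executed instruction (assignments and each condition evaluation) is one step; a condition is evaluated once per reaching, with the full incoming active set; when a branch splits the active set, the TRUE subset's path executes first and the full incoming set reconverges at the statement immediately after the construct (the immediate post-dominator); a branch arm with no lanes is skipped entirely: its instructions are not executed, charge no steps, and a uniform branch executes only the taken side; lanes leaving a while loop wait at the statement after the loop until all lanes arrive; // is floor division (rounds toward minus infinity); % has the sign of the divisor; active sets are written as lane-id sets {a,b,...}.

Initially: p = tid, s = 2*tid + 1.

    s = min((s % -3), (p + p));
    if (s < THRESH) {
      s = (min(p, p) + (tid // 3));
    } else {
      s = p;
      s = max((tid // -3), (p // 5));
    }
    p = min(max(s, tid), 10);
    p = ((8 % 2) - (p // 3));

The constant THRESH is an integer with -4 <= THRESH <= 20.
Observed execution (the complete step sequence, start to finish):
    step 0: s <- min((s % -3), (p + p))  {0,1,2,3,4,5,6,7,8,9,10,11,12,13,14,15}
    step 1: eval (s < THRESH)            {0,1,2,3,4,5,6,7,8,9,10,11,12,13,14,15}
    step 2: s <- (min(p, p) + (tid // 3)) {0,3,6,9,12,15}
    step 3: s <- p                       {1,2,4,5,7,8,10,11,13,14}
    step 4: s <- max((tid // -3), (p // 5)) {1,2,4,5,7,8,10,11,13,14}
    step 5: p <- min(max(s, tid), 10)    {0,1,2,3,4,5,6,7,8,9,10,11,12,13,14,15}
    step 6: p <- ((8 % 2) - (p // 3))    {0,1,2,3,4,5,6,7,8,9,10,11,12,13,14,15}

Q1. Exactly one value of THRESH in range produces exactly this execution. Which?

Answer: THRESH = -1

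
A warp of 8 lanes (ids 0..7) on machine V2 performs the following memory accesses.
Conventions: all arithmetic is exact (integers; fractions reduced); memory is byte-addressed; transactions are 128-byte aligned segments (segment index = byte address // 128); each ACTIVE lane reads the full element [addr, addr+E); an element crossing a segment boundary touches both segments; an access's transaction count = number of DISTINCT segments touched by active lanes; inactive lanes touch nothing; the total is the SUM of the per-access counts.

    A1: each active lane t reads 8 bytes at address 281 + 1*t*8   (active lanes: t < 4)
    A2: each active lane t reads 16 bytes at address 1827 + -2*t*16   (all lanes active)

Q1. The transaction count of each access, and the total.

A1: 1 transaction
A2: 3 transactions

Answer: 1,3; total 4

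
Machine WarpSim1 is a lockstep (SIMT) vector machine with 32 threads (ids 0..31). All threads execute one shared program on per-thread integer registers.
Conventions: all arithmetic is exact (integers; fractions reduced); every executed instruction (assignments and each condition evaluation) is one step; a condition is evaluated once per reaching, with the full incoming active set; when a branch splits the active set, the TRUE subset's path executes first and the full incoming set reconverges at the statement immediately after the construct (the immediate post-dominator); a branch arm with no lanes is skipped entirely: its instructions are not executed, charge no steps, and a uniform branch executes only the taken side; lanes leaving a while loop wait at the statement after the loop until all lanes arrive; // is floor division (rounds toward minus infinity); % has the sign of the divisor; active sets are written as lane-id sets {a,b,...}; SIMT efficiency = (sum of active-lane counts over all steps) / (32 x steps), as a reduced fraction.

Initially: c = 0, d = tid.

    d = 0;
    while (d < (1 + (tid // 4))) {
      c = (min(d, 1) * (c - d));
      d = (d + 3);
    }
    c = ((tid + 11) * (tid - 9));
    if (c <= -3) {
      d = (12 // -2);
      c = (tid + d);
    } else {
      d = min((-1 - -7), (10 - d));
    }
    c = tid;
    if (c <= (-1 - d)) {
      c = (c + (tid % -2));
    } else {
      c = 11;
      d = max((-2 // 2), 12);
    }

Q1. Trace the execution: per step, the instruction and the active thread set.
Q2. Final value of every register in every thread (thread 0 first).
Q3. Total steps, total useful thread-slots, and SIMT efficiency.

step 0: d <- 0                       {0,1,2,3,4,5,6,7,8,9,10,11,12,13,14,15,16,17,18,19,20,21,22,23,24,25,26,27,28,29,30,31}
step 1: eval (d < (1 + (tid // 4)))  {0,1,2,3,4,5,6,7,8,9,10,11,12,13,14,15,16,17,18,19,20,21,22,23,24,25,26,27,28,29,30,31}
step 2: c <- (min(d, 1) * (c - d))   {0,1,2,3,4,5,6,7,8,9,10,11,12,13,14,15,16,17,18,19,20,21,22,23,24,25,26,27,28,29,30,31}
step 3: d <- (d + 3)                 {0,1,2,3,4,5,6,7,8,9,10,11,12,13,14,15,16,17,18,19,20,21,22,23,24,25,26,27,28,29,30,31}
step 4: eval (d < (1 + (tid // 4)))  {0,1,2,3,4,5,6,7,8,9,10,11,12,13,14,15,16,17,18,19,20,21,22,23,24,25,26,27,28,29,30,31}
step 5: c <- (min(d, 1) * (c - d))   {12,13,14,15,16,17,18,19,20,21,22,23,24,25,26,27,28,29,30,31}
step 6: d <- (d + 3)                 {12,13,14,15,16,17,18,19,20,21,22,23,24,25,26,27,28,29,30,31}
step 7: eval (d < (1 + (tid // 4)))  {12,13,14,15,16,17,18,19,20,21,22,23,24,25,26,27,28,29,30,31}
step 8: c <- (min(d, 1) * (c - d))   {24,25,26,27,28,29,30,31}
step 9: d <- (d + 3)                 {24,25,26,27,28,29,30,31}
step 10: eval (d < (1 + (tid // 4)))  {24,25,26,27,28,29,30,31}
step 11: c <- ((tid + 11) * (tid - 9)) {0,1,2,3,4,5,6,7,8,9,10,11,12,13,14,15,16,17,18,19,20,21,22,23,24,25,26,27,28,29,30,31}
step 12: eval (c <= -3)               {0,1,2,3,4,5,6,7,8,9,10,11,12,13,14,15,16,17,18,19,20,21,22,23,24,25,26,27,28,29,30,31}
step 13: d <- (12 // -2)              {0,1,2,3,4,5,6,7,8}
step 14: c <- (tid + d)               {0,1,2,3,4,5,6,7,8}
step 15: d <- min((-1 - -7), (10 - d)) {9,10,11,12,13,14,15,16,17,18,19,20,21,22,23,24,25,26,27,28,29,30,31}
step 16: c <- tid                     {0,1,2,3,4,5,6,7,8,9,10,11,12,13,14,15,16,17,18,19,20,21,22,23,24,25,26,27,28,29,30,31}
step 17: eval (c <= (-1 - d))         {0,1,2,3,4,5,6,7,8,9,10,11,12,13,14,15,16,17,18,19,20,21,22,23,24,25,26,27,28,29,30,31}
step 18: c <- (c + (tid % -2))        {0,1,2,3,4,5}
step 19: c <- 11                      {6,7,8,9,10,11,12,13,14,15,16,17,18,19,20,21,22,23,24,25,26,27,28,29,30,31}
step 20: d <- max((-2 // 2), 12)      {6,7,8,9,10,11,12,13,14,15,16,17,18,19,20,21,22,23,24,25,26,27,28,29,30,31}

Answer: 21 steps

c: 0,0,2,2,4,4,11,11,11,11,11,11,11,11,11,11,11,11,11,11,11,11,11,11,11,11,11,11,11,11,11,11
d: -6,-6,-6,-6,-6,-6,12,12,12,12,12,12,12,12,12,12,12,12,12,12,12,12,12,12,12,12,12,12,12,12,12,12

steps = 21; useful = 471; efficiency = 471/672 = 157/224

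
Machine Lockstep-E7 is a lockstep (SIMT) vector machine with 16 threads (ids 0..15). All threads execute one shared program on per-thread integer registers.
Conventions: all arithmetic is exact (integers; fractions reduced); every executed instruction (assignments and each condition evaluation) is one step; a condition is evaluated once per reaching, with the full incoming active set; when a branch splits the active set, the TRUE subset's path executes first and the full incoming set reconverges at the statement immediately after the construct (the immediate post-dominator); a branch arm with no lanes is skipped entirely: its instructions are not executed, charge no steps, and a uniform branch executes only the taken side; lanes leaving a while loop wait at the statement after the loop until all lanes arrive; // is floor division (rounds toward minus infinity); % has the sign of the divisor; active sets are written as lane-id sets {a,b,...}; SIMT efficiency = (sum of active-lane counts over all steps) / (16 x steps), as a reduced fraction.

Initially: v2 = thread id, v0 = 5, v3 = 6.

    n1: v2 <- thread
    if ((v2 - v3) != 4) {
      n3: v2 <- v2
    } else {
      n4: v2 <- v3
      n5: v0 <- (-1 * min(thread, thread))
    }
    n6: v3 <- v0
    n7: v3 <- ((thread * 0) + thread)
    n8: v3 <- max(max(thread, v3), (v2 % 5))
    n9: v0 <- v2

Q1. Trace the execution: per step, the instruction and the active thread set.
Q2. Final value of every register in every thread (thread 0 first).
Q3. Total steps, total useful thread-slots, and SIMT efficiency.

step 0: v2 <- thread                 {0,1,2,3,4,5,6,7,8,9,10,11,12,13,14,15}
step 1: eval ((v2 - v3) != 4)        {0,1,2,3,4,5,6,7,8,9,10,11,12,13,14,15}
step 2: v2 <- v2                     {0,1,2,3,4,5,6,7,8,9,11,12,13,14,15}
step 3: v2 <- v3                     {10}
step 4: v0 <- (-1 * min(thread, thread)) {10}
step 5: v3 <- v0                     {0,1,2,3,4,5,6,7,8,9,10,11,12,13,14,15}
step 6: v3 <- ((thread * 0) + thread) {0,1,2,3,4,5,6,7,8,9,10,11,12,13,14,15}
step 7: v3 <- max(max(thread, v3), (v2 % 5)) {0,1,2,3,4,5,6,7,8,9,10,11,12,13,14,15}
step 8: v0 <- v2                     {0,1,2,3,4,5,6,7,8,9,10,11,12,13,14,15}

Answer: 9 steps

v2: 0,1,2,3,4,5,6,7,8,9,6,11,12,13,14,15
v0: 0,1,2,3,4,5,6,7,8,9,6,11,12,13,14,15
v3: 0,1,2,3,4,5,6,7,8,9,10,11,12,13,14,15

steps = 9; useful = 113; efficiency = 113/144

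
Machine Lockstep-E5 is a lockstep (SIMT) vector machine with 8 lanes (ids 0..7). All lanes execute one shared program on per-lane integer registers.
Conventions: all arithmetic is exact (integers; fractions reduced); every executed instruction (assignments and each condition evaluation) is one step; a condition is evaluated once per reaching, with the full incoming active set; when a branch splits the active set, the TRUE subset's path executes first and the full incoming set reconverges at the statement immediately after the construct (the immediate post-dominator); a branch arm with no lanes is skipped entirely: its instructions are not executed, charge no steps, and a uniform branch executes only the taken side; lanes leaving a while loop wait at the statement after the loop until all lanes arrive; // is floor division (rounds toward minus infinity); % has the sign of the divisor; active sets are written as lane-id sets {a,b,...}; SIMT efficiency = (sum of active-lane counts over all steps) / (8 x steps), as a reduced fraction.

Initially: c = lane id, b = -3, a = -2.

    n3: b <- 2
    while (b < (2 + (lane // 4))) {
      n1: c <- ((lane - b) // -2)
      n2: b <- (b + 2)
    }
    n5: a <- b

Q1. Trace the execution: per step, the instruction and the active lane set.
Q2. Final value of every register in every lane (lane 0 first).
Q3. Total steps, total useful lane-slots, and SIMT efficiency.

step 0: b <- 2                       {0,1,2,3,4,5,6,7}
step 1: eval (b < (2 + (lane // 4))) {0,1,2,3,4,5,6,7}
step 2: c <- ((lane - b) // -2)      {4,5,6,7}
step 3: b <- (b + 2)                 {4,5,6,7}
step 4: eval (b < (2 + (lane // 4))) {4,5,6,7}
step 5: a <- b                       {0,1,2,3,4,5,6,7}

Answer: 6 steps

c: 0,1,2,3,-1,-2,-2,-3
b: 2,2,2,2,4,4,4,4
a: 2,2,2,2,4,4,4,4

steps = 6; useful = 36; efficiency = 36/48 = 3/4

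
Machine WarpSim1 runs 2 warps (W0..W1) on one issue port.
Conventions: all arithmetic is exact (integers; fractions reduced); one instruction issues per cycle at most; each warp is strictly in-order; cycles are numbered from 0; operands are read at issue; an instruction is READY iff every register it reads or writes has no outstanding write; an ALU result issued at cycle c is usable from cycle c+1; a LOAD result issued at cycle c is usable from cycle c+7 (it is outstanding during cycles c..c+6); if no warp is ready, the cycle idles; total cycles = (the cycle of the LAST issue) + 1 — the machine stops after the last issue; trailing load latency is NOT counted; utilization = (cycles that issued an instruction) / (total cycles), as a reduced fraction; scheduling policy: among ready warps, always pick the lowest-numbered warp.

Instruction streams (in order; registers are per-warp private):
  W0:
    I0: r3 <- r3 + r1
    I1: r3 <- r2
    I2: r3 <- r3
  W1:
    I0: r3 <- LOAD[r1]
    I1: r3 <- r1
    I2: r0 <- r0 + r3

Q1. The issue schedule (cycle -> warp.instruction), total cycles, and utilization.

cycle 0: W0.I0
cycle 1: W0.I1
cycle 2: W0.I2
cycle 3: W1.I0
cycle 4: idle
cycle 5: idle
cycle 6: idle
cycle 7: idle
cycle 8: idle
cycle 9: idle
cycle 10: W1.I1
cycle 11: W1.I2

Answer: 12 cycles, utilization 1/2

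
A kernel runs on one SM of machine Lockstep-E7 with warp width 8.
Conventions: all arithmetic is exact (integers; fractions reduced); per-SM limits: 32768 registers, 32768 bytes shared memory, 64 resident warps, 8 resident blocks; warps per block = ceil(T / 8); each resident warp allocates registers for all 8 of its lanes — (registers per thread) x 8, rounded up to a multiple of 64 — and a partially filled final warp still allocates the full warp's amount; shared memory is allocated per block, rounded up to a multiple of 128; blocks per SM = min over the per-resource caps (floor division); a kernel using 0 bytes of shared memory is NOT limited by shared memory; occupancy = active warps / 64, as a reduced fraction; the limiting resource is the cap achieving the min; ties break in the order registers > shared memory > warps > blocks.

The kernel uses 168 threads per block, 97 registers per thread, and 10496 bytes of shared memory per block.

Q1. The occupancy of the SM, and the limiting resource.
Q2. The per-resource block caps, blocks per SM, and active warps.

Answer: occupancy 21/64, limited by registers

registers: 1 block
shared memory: 3 blocks
warps: 3 blocks
blocks: 8 blocks

Answer: 1 block, 21 active warps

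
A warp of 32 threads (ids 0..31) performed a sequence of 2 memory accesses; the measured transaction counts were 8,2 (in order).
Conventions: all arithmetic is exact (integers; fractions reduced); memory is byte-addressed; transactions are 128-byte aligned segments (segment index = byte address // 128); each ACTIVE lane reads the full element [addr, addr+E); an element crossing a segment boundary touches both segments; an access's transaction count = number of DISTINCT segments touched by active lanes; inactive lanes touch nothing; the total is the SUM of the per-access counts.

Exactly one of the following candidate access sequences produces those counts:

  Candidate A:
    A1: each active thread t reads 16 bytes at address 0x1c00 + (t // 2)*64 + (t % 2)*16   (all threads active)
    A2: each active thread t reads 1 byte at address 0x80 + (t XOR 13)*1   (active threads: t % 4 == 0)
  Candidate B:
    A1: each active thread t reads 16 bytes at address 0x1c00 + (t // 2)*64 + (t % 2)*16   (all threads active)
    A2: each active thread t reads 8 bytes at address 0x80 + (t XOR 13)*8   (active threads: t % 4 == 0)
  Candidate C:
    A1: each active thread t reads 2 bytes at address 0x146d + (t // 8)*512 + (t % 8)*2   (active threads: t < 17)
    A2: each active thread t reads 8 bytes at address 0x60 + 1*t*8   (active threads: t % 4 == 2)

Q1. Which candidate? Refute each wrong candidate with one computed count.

A: A2 gives 1 transaction, not 2
C: A1 gives 3 transactions, not 8
B: all counts match (8,2)

Answer: B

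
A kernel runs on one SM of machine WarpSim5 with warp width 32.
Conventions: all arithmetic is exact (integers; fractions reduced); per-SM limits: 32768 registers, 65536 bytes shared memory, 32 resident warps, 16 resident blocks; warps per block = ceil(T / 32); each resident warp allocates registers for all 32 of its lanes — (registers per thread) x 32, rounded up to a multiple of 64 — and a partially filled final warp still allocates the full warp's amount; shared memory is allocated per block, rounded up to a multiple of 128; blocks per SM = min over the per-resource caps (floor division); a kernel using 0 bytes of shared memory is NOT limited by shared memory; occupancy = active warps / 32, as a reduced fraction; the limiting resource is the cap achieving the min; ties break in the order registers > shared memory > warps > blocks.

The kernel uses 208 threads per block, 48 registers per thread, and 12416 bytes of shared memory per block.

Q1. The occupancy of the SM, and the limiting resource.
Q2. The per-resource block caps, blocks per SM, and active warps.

Answer: occupancy 21/32, limited by registers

registers: 3 blocks
shared memory: 5 blocks
warps: 4 blocks
blocks: 16 blocks

Answer: 3 blocks, 21 active warps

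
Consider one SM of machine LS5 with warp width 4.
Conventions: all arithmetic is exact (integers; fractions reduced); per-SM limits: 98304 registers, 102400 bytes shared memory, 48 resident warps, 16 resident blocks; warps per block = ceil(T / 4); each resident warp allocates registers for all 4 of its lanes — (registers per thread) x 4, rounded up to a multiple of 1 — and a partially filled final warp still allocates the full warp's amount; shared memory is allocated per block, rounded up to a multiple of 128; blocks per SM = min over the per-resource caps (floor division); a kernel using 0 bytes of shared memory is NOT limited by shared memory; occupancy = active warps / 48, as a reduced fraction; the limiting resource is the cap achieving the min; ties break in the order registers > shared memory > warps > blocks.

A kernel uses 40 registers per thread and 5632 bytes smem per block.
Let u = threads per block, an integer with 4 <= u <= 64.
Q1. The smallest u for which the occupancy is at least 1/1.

Answer: u = 9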